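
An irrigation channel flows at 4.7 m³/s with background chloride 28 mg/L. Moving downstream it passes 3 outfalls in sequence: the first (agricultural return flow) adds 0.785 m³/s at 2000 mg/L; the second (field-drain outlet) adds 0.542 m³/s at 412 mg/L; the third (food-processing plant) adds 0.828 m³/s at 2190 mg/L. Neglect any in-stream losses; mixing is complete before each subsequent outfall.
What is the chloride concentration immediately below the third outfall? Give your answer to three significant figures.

545 mg/L

Below outfall 1: Q → 5.485 m³/s, C = (4.700·28.00 + 0.7850·2000)/5.485 = 310.2 mg/L.
Below outfall 2: Q → 6.027 m³/s, C = (5.485·310.2 + 0.5420·412.0)/6.027 = 319.4 mg/L.
Below outfall 3: Q → 6.855 m³/s, C = (6.027·319.4 + 0.8280·2190)/6.855 = 545.3 mg/L.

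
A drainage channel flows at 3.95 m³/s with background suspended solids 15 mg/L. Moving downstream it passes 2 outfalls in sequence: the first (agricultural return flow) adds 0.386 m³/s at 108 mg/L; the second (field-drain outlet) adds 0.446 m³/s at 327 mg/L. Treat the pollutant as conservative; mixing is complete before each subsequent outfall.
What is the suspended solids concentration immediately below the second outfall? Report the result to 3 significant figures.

51.6 mg/L

Below outfall 1: Q → 4.336 m³/s, C = (3.950·15.00 + 0.3860·108.0)/4.336 = 23.28 mg/L.
Below outfall 2: Q → 4.782 m³/s, C = (4.336·23.28 + 0.4460·327.0)/4.782 = 51.61 mg/L.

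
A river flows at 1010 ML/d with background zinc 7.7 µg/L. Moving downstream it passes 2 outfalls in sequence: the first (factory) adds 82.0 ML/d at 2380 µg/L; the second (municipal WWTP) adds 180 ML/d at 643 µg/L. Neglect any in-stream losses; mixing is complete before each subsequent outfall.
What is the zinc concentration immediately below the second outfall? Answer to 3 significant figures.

251 µg/L

Outfall 1: combined Q = 1092 ML/d; C = (1010·7.700 + 82.00·2380)/1092 = 185.8 µg/L.
Outfall 2: combined Q = 1272 ML/d; C = (1092·185.8 + 180.0·643.0)/1272 = 250.5 µg/L.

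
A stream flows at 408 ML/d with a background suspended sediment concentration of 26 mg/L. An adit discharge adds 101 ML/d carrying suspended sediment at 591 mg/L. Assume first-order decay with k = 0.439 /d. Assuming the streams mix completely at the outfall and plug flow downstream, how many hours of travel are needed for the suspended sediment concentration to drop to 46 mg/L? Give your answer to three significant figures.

Flow-weighted average: C = (408.0·26.00 + 101.0·591.0) / 509.0 = 70300/509.0 = 138.1 mg/L.
138.1·exp(−k·t) = 46 → t = ln(138.1/46)/k = 216400 s = 60.11 h.

60.1 h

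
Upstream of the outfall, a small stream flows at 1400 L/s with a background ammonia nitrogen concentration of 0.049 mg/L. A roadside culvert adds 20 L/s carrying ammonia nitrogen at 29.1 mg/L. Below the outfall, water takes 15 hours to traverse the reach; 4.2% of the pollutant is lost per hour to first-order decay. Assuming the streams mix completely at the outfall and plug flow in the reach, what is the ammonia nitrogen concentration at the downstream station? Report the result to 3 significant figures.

0.241 mg/L

Flow-weighted average: C = (1400·0.04900 + 20.00·29.10) / 1420 = 650.6/1420 = 0.4582 mg/L.
4.2%/h lost → k = −ln(1 − 0.042) = 0.04291 h⁻¹.
Decay over the reach: 0.4582·exp(−kt) = 0.4582·0.5254 = 0.2407 mg/L.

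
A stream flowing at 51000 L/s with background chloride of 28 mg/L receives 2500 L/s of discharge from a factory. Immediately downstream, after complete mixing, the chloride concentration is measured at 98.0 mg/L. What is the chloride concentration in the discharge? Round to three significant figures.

Mass balance: 51000·28.00 + 2500·Cₑ = 53500·98.00
→ Cₑ = (53500·98.00 − 51000·28.00) / 2500 = 1526 mg/L.

1530 mg/L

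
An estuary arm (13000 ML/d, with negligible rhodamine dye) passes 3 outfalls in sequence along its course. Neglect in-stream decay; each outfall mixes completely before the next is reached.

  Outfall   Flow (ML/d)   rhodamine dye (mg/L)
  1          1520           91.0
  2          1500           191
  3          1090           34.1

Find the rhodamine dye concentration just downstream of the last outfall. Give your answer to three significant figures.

27.0 mg/L

Below outfall 1: Q → 14520 ML/d, C = (13000·0 + 1520·91.00)/14520 = 9.526 mg/L.
Below outfall 2: Q → 16020 ML/d, C = (14520·9.526 + 1500·191.0)/16020 = 26.52 mg/L.
Below outfall 3: Q → 17110 ML/d, C = (16020·26.52 + 1090·34.10)/17110 = 27.00 mg/L.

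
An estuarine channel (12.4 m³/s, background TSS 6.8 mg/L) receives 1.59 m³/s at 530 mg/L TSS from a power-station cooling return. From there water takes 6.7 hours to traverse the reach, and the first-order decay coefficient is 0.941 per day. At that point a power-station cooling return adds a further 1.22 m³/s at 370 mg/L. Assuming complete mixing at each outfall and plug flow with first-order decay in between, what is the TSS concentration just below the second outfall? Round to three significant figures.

Mass balance: C = (12.40·6.800 + 1.590·530.0) / 13.99 = 927.0/13.99 = 66.26 mg/L; combined flow 13.99 m³/s.
Applying C = C₀e^(−kt): 66.26 × 0.7690 = 50.95 mg/L.
At the second outfall, C = (13.99·50.95 + 1.220·370.0) / (13.99 + 1.220) = 76.55 mg/L.

76.5 mg/L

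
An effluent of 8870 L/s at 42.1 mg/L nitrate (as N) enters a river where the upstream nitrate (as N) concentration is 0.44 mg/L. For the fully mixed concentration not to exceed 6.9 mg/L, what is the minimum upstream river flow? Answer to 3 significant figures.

48300 L/s

Set C_mix = 6.9: (Q·0.4400 + 8870·42.10) / (Q + 8870) = 6.9
→ Q = 8870·(42.10 − 6.9)/(6.9 − 0.4400) = 48330 L/s.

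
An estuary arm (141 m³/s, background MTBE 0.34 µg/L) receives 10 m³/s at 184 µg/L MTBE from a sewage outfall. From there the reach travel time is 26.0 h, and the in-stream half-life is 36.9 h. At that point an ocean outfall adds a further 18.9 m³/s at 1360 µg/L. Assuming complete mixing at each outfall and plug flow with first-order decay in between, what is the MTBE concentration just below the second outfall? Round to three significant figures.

Mass balance: C = (141.0·0.3400 + 10.00·184.0) / 151.0 = 1888/151.0 = 12.50 µg/L; combined flow 151.0 m³/s.
Half-life 36.9 h → k = ln 2 / 36.9 = 0.01878 h⁻¹ = 0.4508 d⁻¹.
Applying C = C₀e^(−kt): 12.50 × 0.6136 = 7.672 µg/L.
Second outfall: C = (151.0·7.672 + 18.90·1360)/169.9 = 158.1 µg/L.

158 µg/L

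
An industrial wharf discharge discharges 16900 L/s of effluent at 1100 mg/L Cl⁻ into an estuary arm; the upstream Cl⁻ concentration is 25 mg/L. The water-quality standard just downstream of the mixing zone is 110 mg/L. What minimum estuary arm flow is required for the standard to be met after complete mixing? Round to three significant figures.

197000 L/s

Set C_mix = 110: (Q·25.00 + 16900·1100) / (Q + 16900) = 110
→ Q = 16900·(1100 − 110)/(110 − 25.00) = 196800 L/s.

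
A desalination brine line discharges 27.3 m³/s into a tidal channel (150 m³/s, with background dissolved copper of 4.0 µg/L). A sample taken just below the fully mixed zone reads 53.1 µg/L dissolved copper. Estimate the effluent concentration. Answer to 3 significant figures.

Mass balance: 150.0·4.000 + 27.30·Cₑ = 177.3·53.10
→ Cₑ = (177.3·53.10 − 150.0·4.000) / 27.30 = 322.9 µg/L.

323 µg/L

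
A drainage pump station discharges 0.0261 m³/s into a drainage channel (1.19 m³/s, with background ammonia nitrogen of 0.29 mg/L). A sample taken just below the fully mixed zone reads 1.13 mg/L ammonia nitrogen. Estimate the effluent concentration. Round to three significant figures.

39.4 mg/L

Mass balance: 1.190·0.2900 + 0.02610·Cₑ = 1.216·1.130
→ Cₑ = (1.216·1.130 − 1.190·0.2900) / 0.02610 = 39.43 mg/L.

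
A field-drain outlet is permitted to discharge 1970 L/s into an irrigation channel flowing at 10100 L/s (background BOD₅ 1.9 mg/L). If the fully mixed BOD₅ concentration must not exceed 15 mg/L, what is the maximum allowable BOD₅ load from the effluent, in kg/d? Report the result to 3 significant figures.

Mass balance at the limit: 10100·1.900 + 1970·Cₑ = 12070·15 → Cₑ = 82.16 mg/L.
1970 L/s = 1.970 m³/s. Load = 1.970 m³/s × 82.16 g/m³ × 86 400 s/d = 13980 kg/d.

14000 kg/d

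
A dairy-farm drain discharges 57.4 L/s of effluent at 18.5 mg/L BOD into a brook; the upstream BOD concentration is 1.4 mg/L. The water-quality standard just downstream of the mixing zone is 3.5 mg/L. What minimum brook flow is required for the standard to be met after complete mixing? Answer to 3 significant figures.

Set C_mix = 3.5: (Q·1.400 + 57.40·18.50) / (Q + 57.40) = 3.5
→ Q = 57.40·(18.50 − 3.5)/(3.5 − 1.400) = 410.0 L/s.

410 L/s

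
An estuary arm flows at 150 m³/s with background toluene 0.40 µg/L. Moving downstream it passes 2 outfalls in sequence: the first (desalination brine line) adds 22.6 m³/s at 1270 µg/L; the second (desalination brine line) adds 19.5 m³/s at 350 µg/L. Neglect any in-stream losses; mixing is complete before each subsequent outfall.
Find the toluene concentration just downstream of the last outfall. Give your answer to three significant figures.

185 µg/L

Below outfall 1: Q → 172.6 m³/s, C = (150.0·0.4000 + 22.60·1270)/172.6 = 166.6 µg/L.
Below outfall 2: Q → 192.1 m³/s, C = (172.6·166.6 + 19.50·350.0)/192.1 = 185.3 µg/L.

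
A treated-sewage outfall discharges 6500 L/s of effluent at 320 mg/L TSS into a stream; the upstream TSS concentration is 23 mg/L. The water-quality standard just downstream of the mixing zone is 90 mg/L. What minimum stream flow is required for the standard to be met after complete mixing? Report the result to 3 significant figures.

22300 L/s

Set C_mix = 90: (Q·23.00 + 6500·320.0) / (Q + 6500) = 90
→ Q = 6500·(320.0 − 90)/(90 − 23.00) = 22310 L/s.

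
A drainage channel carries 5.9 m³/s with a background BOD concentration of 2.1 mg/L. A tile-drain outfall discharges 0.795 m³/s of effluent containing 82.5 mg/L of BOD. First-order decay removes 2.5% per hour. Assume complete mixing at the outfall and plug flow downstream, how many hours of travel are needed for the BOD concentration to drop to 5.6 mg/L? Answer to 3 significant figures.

28.9 h

Conservation of mass: C = (5.900·2.100 + 0.7950·82.50) / 6.695 = 77.98/6.695 = 11.65 mg/L.
2.5%/h lost → k = −ln(1 − 0.025) = 0.02532 h⁻¹.
11.65·exp(−k·t) = 5.6 → t = ln(11.65/5.6)/k = 104100 s = 28.92 h.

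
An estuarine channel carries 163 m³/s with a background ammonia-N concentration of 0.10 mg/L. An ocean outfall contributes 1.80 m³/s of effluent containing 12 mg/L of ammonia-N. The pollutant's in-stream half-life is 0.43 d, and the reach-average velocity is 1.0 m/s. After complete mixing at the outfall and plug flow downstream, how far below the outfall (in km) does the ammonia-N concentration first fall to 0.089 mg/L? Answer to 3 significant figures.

50.9 km

Mixed concentration C = ΣQC/ΣQ = (163.0·0.1000 + 1.800·12.00) / 164.8 = 37.90/164.8 = 0.2300 mg/L.
Half-life 0.43 d → k = ln 2 / 0.43 = 1.612 d⁻¹.
Set 0.2300·exp(−k·t) = 0.089 → t = ln(0.2300/0.089)/k = 50880 s = 14.13 h.
Distance = v·t = 1.0·50880 = 50880 m = 50.88 km.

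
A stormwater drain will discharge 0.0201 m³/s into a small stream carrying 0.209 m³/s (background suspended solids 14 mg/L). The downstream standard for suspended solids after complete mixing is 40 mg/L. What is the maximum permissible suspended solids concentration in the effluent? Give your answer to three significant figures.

At the limit, (Qr·Cr + Qe·Cₑ)/(Qr + Qe) = 40:
Cₑ = (0.2291·40 − 0.2090·14.00) / 0.02010 = 310.3 mg/L.

310 mg/L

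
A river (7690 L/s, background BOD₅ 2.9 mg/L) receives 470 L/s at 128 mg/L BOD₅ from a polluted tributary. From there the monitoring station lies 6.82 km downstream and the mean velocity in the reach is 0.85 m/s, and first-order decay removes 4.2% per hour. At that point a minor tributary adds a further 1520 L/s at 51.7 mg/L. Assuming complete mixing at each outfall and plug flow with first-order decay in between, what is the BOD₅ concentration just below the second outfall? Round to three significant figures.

Conservation of mass: C = (7690·2.900 + 470.0·128.0) / 8160 = 82460/8160 = 10.11 mg/L; combined flow 8160 L/s.
Travel time t = 6.82·1000 / 0.85 = 8024 s = 2.229 h.
4.2%/h lost → k = −ln(1 − 0.042) = 0.04291 h⁻¹.
First-order decay: C = 10.11·exp(−k·t) = 10.11·0.9088 = 9.184 mg/L.
At the second outfall, C = (8160·9.184 + 1520·51.70) / (8160 + 1520) = 15.86 mg/L.

15.9 mg/L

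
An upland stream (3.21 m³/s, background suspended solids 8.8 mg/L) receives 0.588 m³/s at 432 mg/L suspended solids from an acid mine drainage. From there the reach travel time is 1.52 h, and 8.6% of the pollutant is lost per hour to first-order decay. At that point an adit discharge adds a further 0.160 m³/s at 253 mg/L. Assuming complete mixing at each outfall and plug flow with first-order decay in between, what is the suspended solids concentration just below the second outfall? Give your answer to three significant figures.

Mixed concentration C = ΣQC/ΣQ = (3.210·8.800 + 0.5880·432.0) / 3.798 = 282.3/3.798 = 74.32 mg/L; combined flow 3.798 m³/s.
8.6%/h lost → k = −ln(1 − 0.086) = 0.08992 h⁻¹.
Applying C = C₀e^(−kt): 74.32 × 0.8722 = 64.82 mg/L.
At the second outfall, C = (3.798·64.82 + 0.1600·253.0) / (3.798 + 0.1600) = 72.43 mg/L.

72.4 mg/L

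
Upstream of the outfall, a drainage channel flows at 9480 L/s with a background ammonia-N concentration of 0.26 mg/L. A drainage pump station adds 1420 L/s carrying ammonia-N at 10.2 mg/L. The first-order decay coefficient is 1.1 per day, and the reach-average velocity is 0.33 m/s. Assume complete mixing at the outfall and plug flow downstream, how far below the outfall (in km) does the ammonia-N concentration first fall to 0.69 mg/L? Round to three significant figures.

21.1 km

Mixed concentration C = ΣQC/ΣQ = (9480·0.2600 + 1420·10.20) / 10900 = 16950/10900 = 1.555 mg/L.
Set 1.555·exp(−k·t) = 0.69 → t = ln(1.555/0.69)/k = 63820 s = 17.73 h.
Distance = v·t = 0.33·63820 = 21060 m = 21.06 km.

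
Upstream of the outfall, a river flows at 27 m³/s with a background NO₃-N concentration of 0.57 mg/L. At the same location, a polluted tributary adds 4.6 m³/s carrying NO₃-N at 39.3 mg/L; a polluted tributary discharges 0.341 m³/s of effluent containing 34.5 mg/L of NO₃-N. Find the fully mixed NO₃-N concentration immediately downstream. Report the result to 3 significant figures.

6.51 mg/L

Mass balance: C = (27.00·0.5700 + 4.600·39.30 + 0.3410·34.50) / 31.94 = 207.9/31.94 = 6.510 mg/L.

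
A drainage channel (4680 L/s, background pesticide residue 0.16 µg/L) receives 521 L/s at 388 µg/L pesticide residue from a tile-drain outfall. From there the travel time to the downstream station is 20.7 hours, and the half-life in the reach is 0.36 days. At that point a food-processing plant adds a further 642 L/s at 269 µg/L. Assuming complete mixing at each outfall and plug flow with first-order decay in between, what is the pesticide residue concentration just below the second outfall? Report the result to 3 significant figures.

36.2 µg/L

Mixed concentration C = ΣQC/ΣQ = (4680·0.1600 + 521.0·388.0) / 5201 = 202900/5201 = 39.01 µg/L; combined flow 5201 L/s.
Half-life 0.36 d → k = ln 2 / 0.36 = 1.925 d⁻¹.
Decay over the reach: 39.01·exp(−kt) = 39.01·0.1900 = 7.413 µg/L.
Second outfall: C = (5201·7.413 + 642.0·269.0)/5843 = 36.15 µg/L.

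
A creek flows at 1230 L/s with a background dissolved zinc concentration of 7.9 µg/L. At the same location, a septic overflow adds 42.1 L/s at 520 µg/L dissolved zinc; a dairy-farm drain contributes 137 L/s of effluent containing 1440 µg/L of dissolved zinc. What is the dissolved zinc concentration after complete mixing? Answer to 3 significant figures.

162 µg/L

Flow-weighted average: C = (1230·7.900 + 42.10·520.0 + 137.0·1440) / 1409 = 228900/1409 = 162.4 µg/L.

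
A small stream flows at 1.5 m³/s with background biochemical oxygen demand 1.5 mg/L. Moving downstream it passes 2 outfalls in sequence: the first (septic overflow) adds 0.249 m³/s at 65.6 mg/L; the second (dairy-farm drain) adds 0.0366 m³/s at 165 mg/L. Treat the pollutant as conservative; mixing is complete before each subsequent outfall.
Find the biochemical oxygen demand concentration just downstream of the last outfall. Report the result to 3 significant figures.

13.8 mg/L

Outfall 1: combined Q = 1.749 m³/s; C = (1.500·1.500 + 0.2490·65.60)/1.749 = 10.63 mg/L.
Outfall 2: combined Q = 1.786 m³/s; C = (1.749·10.63 + 0.03660·165.0)/1.786 = 13.79 mg/L.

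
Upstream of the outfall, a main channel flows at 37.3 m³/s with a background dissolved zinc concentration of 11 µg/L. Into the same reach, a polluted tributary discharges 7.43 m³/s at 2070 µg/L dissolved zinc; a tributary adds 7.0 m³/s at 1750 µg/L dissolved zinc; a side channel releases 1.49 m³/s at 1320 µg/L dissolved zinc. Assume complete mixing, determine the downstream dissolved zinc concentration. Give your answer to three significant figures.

564 µg/L

Mass balance: C = (37.30·11.00 + 7.430·2070 + 7.000·1750 + 1.490·1320) / 53.22 = 30010/53.22 = 563.8 µg/L.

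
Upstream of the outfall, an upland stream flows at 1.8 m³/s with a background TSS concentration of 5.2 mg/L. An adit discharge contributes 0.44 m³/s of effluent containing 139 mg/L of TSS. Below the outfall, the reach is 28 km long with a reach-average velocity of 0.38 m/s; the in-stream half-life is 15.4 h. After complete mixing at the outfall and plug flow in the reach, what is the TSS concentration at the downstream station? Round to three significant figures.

12.5 mg/L

After mixing, C = (1.800·5.200 + 0.4400·139.0) / 2.240 = 70.52/2.240 = 31.48 mg/L.
Travel time t = 28·1000 / 0.38 = 73680 s = 20.47 h.
Half-life 15.4 h → k = ln 2 / 15.4 = 0.04501 h⁻¹ = 1.080 d⁻¹.
First-order decay: C = 31.48·exp(−k·t) = 31.48·0.3980 = 12.53 mg/L.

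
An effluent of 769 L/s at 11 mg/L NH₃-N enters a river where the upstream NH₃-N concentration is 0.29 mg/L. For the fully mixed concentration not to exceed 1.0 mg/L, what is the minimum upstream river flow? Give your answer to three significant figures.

10800 L/s

Set C_mix = 1.0: (Q·0.2900 + 769.0·11.00) / (Q + 769.0) = 1.0
→ Q = 769.0·(11.00 − 1.0)/(1.0 − 0.2900) = 10830 L/s.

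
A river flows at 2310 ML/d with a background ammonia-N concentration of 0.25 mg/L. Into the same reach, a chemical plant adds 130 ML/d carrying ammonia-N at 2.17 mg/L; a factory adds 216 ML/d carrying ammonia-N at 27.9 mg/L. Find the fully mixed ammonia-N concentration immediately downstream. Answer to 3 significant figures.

2.59 mg/L

Conservation of mass: C = (2310·0.2500 + 130.0·2.170 + 216.0·27.90) / 2656 = 6886/2656 = 2.593 mg/L.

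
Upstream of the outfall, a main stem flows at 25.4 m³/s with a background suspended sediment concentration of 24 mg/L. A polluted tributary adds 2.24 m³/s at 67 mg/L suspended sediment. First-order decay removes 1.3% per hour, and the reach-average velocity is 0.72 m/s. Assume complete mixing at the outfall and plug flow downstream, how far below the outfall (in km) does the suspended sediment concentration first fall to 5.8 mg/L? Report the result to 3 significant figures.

308 km

After mixing, C = (25.40·24.00 + 2.240·67.00) / 27.64 = 759.7/27.64 = 27.48 mg/L.
1.3%/h lost → k = −ln(1 − 0.013) = 0.01309 h⁻¹.
Set 27.48·exp(−k·t) = 5.8 → t = ln(27.48/5.8)/k = 428000 s = 118.9 h.
Distance = v·t = 0.72·428000 = 308200 m = 308.2 km.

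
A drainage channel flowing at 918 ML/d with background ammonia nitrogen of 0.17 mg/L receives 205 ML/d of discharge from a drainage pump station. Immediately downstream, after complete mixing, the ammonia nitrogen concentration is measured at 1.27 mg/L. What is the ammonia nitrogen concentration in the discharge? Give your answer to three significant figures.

Mass balance: 918.0·0.1700 + 205.0·Cₑ = 1123·1.270
→ Cₑ = (1123·1.270 − 918.0·0.1700) / 205.0 = 6.196 mg/L.

6.20 mg/L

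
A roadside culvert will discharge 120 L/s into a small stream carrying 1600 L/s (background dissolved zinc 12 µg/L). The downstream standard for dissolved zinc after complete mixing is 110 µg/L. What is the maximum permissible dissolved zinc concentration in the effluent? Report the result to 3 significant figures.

At the limit, (Qr·Cr + Qe·Cₑ)/(Qr + Qe) = 110:
Cₑ = (1720·110 − 1600·12.00) / 120.0 = 1417 µg/L.

1420 µg/L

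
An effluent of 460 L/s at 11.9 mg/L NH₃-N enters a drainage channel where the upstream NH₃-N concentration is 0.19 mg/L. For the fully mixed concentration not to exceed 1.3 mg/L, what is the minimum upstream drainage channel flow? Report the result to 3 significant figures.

4390 L/s

Set C_mix = 1.3: (Q·0.1900 + 460.0·11.90) / (Q + 460.0) = 1.3
→ Q = 460.0·(11.90 − 1.3)/(1.3 − 0.1900) = 4393 L/s.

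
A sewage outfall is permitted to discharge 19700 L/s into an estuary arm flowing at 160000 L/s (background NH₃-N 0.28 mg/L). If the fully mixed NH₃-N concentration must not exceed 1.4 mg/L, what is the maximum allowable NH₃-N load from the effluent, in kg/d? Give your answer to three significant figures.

Mass balance at the limit: 160000·0.2800 + 19700·Cₑ = 179700·1.4 → Cₑ = 10.50 mg/L.
19700 L/s = 19.70 m³/s. Load = 19.70 m³/s × 10.50 g/m³ × 86 400 s/d = 17870 kg/d.

17900 kg/d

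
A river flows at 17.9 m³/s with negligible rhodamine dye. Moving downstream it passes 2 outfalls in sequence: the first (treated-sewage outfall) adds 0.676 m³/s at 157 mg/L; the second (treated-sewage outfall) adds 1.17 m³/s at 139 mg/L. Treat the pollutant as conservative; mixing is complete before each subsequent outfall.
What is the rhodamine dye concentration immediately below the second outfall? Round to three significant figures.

Below outfall 1: Q → 18.58 m³/s, C = (17.90·0 + 0.6760·157.0)/18.58 = 5.713 mg/L.
Below outfall 2: Q → 19.75 m³/s, C = (18.58·5.713 + 1.170·139.0)/19.75 = 13.61 mg/L.

13.6 mg/L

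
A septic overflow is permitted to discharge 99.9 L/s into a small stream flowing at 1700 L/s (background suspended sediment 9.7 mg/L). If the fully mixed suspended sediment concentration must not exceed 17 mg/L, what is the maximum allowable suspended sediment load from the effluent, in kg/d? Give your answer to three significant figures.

Mass balance at the limit: 1700·9.700 + 99.90·Cₑ = 1800·17 → Cₑ = 141.2 mg/L.
99.90 L/s = 0.09990 m³/s. Load = 0.09990 m³/s × 141.2 g/m³ × 86 400 s/d = 1219 kg/d.

1220 kg/d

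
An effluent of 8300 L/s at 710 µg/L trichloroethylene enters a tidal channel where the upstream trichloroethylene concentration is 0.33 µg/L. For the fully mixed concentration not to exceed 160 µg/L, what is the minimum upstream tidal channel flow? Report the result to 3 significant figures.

28600 L/s

Set C_mix = 160: (Q·0.3300 + 8300·710.0) / (Q + 8300) = 160
→ Q = 8300·(710.0 − 160)/(160 − 0.3300) = 28590 L/s.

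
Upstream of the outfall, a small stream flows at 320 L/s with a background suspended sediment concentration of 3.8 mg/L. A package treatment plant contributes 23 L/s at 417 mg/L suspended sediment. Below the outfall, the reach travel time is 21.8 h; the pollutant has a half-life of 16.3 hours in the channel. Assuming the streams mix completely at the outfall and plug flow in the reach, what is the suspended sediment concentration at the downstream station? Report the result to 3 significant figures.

After mixing, C = (320.0·3.800 + 23.00·417.0) / 343.0 = 10810/343.0 = 31.51 mg/L.
Half-life 16.3 h → k = ln 2 / 16.3 = 0.04252 h⁻¹ = 1.021 d⁻¹.
After decay, C = 31.51 × e^(−kt) = 31.51 × 0.3957 = 12.47 mg/L.

12.5 mg/L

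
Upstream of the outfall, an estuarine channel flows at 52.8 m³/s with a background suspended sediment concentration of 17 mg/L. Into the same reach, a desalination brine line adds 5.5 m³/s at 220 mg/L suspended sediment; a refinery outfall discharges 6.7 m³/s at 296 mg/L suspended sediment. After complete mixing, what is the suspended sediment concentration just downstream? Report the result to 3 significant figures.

62.9 mg/L

Conservation of mass: C = (52.80·17.00 + 5.500·220.0 + 6.700·296.0) / 65.00 = 4091/65.00 = 62.94 mg/L.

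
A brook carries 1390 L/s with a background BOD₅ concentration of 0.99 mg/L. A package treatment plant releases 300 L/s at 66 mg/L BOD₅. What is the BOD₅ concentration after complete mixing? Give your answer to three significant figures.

12.5 mg/L

Mass balance: C = (1390·0.9900 + 300.0·66.00) / 1690 = 21180/1690 = 12.53 mg/L.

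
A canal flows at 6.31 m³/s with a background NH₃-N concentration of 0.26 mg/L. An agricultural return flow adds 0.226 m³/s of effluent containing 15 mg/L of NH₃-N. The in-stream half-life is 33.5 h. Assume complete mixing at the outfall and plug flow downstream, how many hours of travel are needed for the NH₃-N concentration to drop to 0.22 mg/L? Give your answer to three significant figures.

Mixed concentration C = ΣQC/ΣQ = (6.310·0.2600 + 0.2260·15.00) / 6.536 = 5.031/6.536 = 0.7697 mg/L.
Half-life 33.5 h → k = ln 2 / 33.5 = 0.02069 h⁻¹ = 0.4966 d⁻¹.
0.7697·exp(−k·t) = 0.22 → t = ln(0.7697/0.22)/k = 217900 s = 60.53 h.

60.5 h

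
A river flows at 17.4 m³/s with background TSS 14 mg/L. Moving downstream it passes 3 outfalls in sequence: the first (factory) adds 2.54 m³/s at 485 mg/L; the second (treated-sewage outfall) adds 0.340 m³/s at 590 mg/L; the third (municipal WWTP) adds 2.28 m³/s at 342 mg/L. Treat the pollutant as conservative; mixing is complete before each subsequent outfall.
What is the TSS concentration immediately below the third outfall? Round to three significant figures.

After outfall 1: Q = 17.40 + 2.540 = 19.94 m³/s; C = (17.40·14.00 + 2.540·485.0)/19.94 = 74.00 mg/L.
After outfall 2: Q = 19.94 + 0.3400 = 20.28 m³/s; C = (19.94·74.00 + 0.3400·590.0)/20.28 = 82.65 mg/L.
After outfall 3: Q = 20.28 + 2.280 = 22.56 m³/s; C = (20.28·82.65 + 2.280·342.0)/22.56 = 108.9 mg/L.

109 mg/L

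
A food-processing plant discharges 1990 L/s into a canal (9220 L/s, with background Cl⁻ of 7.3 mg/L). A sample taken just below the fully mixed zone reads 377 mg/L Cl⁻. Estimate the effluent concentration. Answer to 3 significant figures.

2090 mg/L

Mass balance: 9220·7.300 + 1990·Cₑ = 11210·377.0
→ Cₑ = (11210·377.0 − 9220·7.300) / 1990 = 2090 mg/L.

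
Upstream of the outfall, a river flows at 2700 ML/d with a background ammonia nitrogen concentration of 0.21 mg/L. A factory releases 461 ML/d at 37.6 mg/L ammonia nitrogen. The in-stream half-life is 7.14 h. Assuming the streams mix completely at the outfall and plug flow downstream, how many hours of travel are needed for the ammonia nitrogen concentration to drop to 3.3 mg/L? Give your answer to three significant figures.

5.56 h

After mixing, C = (2700·0.2100 + 461.0·37.60) / 3161 = 17900/3161 = 5.663 mg/L.
Half-life 7.14 h → k = ln 2 / 7.14 = 0.09708 h⁻¹ = 2.330 d⁻¹.
5.663·exp(−k·t) = 3.3 → t = ln(5.663/3.3)/k = 20030 s = 5.563 h.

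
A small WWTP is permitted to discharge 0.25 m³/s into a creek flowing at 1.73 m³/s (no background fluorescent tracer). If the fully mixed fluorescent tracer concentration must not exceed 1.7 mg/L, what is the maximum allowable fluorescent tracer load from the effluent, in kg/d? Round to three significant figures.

Mass balance at the limit: 1.730·0 + 0.2500·Cₑ = 1.980·1.7 → Cₑ = 13.46 mg/L.
Load = 0.2500 m³/s × 13.46 g/m³ × 86 400 s/d = 290.8 kg/d.

291 kg/d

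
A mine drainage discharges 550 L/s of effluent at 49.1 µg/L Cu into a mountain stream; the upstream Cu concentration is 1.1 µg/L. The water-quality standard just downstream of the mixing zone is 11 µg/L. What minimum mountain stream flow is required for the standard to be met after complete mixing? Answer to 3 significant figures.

Set C_mix = 11: (Q·1.100 + 550.0·49.10) / (Q + 550.0) = 11
→ Q = 550.0·(49.10 − 11)/(11 − 1.100) = 2117 L/s.

2120 L/s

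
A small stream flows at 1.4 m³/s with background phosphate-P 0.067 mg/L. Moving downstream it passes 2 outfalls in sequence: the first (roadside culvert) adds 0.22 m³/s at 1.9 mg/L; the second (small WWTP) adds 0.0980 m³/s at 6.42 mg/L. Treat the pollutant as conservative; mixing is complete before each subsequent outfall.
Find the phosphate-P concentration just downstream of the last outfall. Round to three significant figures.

0.664 mg/L

Outfall 1: combined Q = 1.620 m³/s; C = (1.400·0.06700 + 0.2200·1.900)/1.620 = 0.3159 mg/L.
Outfall 2: combined Q = 1.718 m³/s; C = (1.620·0.3159 + 0.09800·6.420)/1.718 = 0.6641 mg/L.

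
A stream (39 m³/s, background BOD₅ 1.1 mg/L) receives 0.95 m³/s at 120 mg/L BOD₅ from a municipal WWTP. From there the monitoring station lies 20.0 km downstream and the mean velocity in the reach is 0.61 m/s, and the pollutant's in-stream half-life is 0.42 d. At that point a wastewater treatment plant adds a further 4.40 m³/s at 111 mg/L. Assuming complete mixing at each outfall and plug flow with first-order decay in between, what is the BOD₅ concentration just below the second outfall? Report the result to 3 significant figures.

12.9 mg/L

Flow-weighted average: C = (39.00·1.100 + 0.9500·120.0) / 39.95 = 156.9/39.95 = 3.927 mg/L; combined flow 39.95 m³/s.
Travel time t = 20.0·1000 / 0.61 = 32790 s = 9.107 h.
Half-life 0.42 d → k = ln 2 / 0.42 = 1.650 d⁻¹.
Applying C = C₀e^(−kt): 3.927 × 0.5346 = 2.100 mg/L.
Second outfall: C = (39.95·2.100 + 4.400·111.0)/44.35 = 12.90 mg/L.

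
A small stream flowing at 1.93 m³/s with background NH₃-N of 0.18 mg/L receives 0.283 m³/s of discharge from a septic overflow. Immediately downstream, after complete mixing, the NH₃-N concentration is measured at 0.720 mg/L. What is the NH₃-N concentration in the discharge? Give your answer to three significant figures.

4.40 mg/L

Mass balance: 1.930·0.1800 + 0.2830·Cₑ = 2.213·0.7200
→ Cₑ = (2.213·0.7200 − 1.930·0.1800) / 0.2830 = 4.403 mg/L.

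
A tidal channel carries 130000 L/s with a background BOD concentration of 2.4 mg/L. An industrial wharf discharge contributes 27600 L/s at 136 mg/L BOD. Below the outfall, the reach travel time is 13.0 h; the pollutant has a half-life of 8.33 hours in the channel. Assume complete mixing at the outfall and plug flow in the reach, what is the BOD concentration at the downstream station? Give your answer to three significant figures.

8.75 mg/L

Conservation of mass: C = (130000·2.400 + 27600·136.0) / 157600 = 4066000/157600 = 25.80 mg/L.
Half-life 8.33 h → k = ln 2 / 8.33 = 0.08321 h⁻¹ = 1.997 d⁻¹.
Decay over the reach: 25.80·exp(−kt) = 25.80·0.3390 = 8.745 mg/L.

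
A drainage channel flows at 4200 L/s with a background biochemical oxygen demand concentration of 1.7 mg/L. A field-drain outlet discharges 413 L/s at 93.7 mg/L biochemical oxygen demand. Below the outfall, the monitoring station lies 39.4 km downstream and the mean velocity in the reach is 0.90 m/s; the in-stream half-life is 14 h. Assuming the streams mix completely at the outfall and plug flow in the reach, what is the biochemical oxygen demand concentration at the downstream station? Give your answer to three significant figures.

5.44 mg/L

Mass balance: C = (4200·1.700 + 413.0·93.70) / 4613 = 45840/4613 = 9.937 mg/L.
Travel time t = 39.4·1000 / 0.90 = 43780 s = 12.16 h.
Half-life 14 h → k = ln 2 / 14 = 0.04951 h⁻¹ = 1.188 d⁻¹.
First-order decay: C = 9.937·exp(−k·t) = 9.937·0.5477 = 5.442 mg/L.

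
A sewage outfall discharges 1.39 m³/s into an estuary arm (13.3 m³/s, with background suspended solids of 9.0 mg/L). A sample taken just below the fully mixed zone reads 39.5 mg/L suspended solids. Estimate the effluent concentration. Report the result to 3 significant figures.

Mass balance: 13.30·9.000 + 1.390·Cₑ = 14.69·39.50
→ Cₑ = (14.69·39.50 − 13.30·9.000) / 1.390 = 331.3 mg/L.

331 mg/L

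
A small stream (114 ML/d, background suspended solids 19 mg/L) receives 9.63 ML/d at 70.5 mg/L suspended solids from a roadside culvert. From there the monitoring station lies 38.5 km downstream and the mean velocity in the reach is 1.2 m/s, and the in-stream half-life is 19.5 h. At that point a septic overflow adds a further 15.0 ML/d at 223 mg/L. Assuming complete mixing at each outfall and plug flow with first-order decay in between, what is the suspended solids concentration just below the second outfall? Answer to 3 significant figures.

39.1 mg/L

Conservation of mass: C = (114.0·19.00 + 9.630·70.50) / 123.6 = 2845/123.6 = 23.01 mg/L; combined flow 123.6 ML/d.
Travel time t = 38.5·1000 / 1.2 = 32080 s = 8.912 h.
Half-life 19.5 h → k = ln 2 / 19.5 = 0.03555 h⁻¹ = 0.8531 d⁻¹.
First-order decay: C = 23.01·exp(−k·t) = 23.01·0.7285 = 16.76 mg/L.
Second outfall: C = (123.6·16.76 + 15.00·223.0)/138.6 = 39.08 mg/L.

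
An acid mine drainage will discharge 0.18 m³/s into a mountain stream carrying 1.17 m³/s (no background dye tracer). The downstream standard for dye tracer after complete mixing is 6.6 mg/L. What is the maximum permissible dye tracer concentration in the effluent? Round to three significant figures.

At the limit, (Qr·Cr + Qe·Cₑ)/(Qr + Qe) = 6.6:
Cₑ = (1.350·6.6 − 1.170·0) / 0.1800 = 49.50 mg/L.

49.5 mg/L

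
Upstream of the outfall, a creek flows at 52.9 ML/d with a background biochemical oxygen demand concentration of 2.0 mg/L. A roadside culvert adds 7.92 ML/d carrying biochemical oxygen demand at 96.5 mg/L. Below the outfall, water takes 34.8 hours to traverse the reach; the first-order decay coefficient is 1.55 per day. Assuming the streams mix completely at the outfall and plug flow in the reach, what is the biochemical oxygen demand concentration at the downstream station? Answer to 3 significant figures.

1.51 mg/L

Mixed concentration C = ΣQC/ΣQ = (52.90·2.000 + 7.920·96.50) / 60.82 = 870.1/60.82 = 14.31 mg/L.
After decay, C = 14.31 × e^(−kt) = 14.31 × 0.1057 = 1.512 mg/L.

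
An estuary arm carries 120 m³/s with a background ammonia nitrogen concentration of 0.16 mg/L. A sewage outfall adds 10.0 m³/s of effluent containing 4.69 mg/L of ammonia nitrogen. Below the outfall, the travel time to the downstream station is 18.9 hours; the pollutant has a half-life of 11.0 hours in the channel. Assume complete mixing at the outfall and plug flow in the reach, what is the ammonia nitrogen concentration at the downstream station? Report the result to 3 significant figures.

After mixing, C = (120.0·0.1600 + 10.00·4.690) / 130.0 = 66.10/130.0 = 0.5085 mg/L.
Half-life 11.0 h → k = ln 2 / 11.0 = 0.06301 h⁻¹ = 1.512 d⁻¹.
Applying C = C₀e^(−kt): 0.5085 × 0.3039 = 0.1545 mg/L.

0.155 mg/L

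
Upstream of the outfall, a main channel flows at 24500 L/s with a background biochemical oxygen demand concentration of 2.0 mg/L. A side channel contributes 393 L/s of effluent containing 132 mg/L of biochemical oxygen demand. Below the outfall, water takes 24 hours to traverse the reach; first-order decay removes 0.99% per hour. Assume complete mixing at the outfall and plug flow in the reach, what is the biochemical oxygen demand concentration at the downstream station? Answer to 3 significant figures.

3.19 mg/L

Mixed concentration C = ΣQC/ΣQ = (24500·2.000 + 393.0·132.0) / 24890 = 100900/24890 = 4.052 mg/L.
0.99%/h lost → k = −ln(1 − 0.0099) = 0.009949 h⁻¹.
Applying C = C₀e^(−kt): 4.052 × 0.7876 = 3.192 mg/L.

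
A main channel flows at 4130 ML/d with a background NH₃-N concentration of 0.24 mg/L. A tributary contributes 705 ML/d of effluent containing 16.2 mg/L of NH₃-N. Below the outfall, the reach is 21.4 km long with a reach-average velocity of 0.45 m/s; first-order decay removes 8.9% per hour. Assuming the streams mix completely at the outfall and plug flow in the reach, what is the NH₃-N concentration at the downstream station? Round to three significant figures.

Conservation of mass: C = (4130·0.2400 + 705.0·16.20) / 4835 = 12410/4835 = 2.567 mg/L.
Travel time t = 21.4·1000 / 0.45 = 47560 s = 13.21 h.
8.9%/h lost → k = −ln(1 − 0.089) = 0.09321 h⁻¹.
After decay, C = 2.567 × e^(−kt) = 2.567 × 0.2919 = 0.7494 mg/L.

0.749 mg/L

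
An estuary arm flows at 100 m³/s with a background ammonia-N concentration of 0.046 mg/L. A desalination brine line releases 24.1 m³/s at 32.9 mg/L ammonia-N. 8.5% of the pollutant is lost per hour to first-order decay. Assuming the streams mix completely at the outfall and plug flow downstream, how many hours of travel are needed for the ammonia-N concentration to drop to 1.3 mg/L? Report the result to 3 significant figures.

Flow-weighted average: C = (100.0·0.04600 + 24.10·32.90) / 124.1 = 797.5/124.1 = 6.426 mg/L.
8.5%/h lost → k = −ln(1 − 0.085) = 0.08883 h⁻¹.
6.426·exp(−k·t) = 1.3 → t = ln(6.426/1.3)/k = 64760 s = 17.99 h.

18.0 h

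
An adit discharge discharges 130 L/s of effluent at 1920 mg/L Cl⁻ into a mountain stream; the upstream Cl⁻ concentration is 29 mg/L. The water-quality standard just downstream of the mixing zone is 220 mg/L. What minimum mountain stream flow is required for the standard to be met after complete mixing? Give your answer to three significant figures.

Set C_mix = 220: (Q·29.00 + 130.0·1920) / (Q + 130.0) = 220
→ Q = 130.0·(1920 − 220)/(220 − 29.00) = 1157 L/s.

1160 L/s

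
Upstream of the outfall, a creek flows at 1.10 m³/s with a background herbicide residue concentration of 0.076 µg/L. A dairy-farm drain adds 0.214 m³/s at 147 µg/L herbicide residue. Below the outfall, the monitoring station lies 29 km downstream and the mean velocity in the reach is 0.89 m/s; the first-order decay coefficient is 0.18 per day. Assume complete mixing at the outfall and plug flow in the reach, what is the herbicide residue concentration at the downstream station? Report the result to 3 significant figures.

22.4 µg/L

Flow-weighted average: C = (1.100·0.07600 + 0.2140·147.0) / 1.314 = 31.54/1.314 = 24.00 µg/L.
Travel time t = 29·1000 / 0.89 = 32580 s = 9.051 h.
Decay over the reach: 24.00·exp(−kt) = 24.00·0.9344 = 22.43 µg/L.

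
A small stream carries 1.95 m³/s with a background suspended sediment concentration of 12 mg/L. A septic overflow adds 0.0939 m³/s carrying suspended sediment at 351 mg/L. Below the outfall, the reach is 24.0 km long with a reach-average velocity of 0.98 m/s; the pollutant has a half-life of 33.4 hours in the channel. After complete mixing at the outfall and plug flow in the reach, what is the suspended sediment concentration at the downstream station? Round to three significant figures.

Mixed concentration C = ΣQC/ΣQ = (1.950·12.00 + 0.09390·351.0) / 2.044 = 56.36/2.044 = 27.57 mg/L.
Travel time t = 24.0·1000 / 0.98 = 24490 s = 6.803 h.
Half-life 33.4 h → k = ln 2 / 33.4 = 0.02075 h⁻¹ = 0.4981 d⁻¹.
Applying C = C₀e^(−kt): 27.57 × 0.8683 = 23.94 mg/L.

23.9 mg/L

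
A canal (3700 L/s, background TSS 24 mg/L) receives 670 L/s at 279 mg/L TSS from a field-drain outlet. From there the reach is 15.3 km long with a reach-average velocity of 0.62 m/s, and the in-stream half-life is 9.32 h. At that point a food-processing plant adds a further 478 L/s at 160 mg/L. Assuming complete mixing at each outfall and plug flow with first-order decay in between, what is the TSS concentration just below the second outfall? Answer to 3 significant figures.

After mixing, C = (3700·24.00 + 670.0·279.0) / 4370 = 275700/4370 = 63.10 mg/L; combined flow 4370 L/s.
Travel time t = 15.3·1000 / 0.62 = 24680 s = 6.855 h.
Half-life 9.32 h → k = ln 2 / 9.32 = 0.07437 h⁻¹ = 1.785 d⁻¹.
After decay, C = 63.10 × e^(−kt) = 63.10 × 0.6006 = 37.90 mg/L.
Second outfall: C = (4370·37.90 + 478.0·160.0)/4848 = 49.94 mg/L.

49.9 mg/L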